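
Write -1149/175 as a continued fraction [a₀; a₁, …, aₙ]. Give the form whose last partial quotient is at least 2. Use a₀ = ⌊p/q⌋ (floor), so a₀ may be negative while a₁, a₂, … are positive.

[-7; 2, 3, 3, 3, 2]

-1149 = -7×175 + 76
175 = 2×76 + 23
76 = 3×23 + 7
23 = 3×7 + 2
7 = 3×2 + 1
2 = 2×1 + 0  (stop)
So -1149/175 = [-7; 2, 3, 3, 3, 2].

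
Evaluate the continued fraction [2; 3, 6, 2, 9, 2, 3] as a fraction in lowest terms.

6578/2839

Fold from the inside: start with 3/1.
  2 + 1/3 = 7/3
  9 + 3/7 = 66/7
  2 + 7/66 = 139/66
  6 + 66/139 = 900/139
  3 + 139/900 = 2839/900
  2 + 900/2839 = 6578/2839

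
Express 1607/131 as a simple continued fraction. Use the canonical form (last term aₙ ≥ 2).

1607 = 12·131 + 35
131 = 3·35 + 26
35 = 1·26 + 9
26 = 2·9 + 8
9 = 1·8 + 1
8 = 8·1 + 0  (stop)
So 1607/131 = [12; 3, 1, 2, 1, 8].

[12; 3, 1, 2, 1, 8]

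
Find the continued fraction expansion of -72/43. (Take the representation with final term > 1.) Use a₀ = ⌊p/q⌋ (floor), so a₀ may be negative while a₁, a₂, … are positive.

[-2; 3, 14]

-72 = -2·43 + 14
43 = 3·14 + 1
14 = 14·1 + 0  (stop)
So -72/43 = [-2; 3, 14].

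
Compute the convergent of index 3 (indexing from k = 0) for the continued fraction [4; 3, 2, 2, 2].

Using pₖ = aₖpₖ₋₁ + pₖ₋₂, qₖ = aₖqₖ₋₁ + qₖ₋₂ (with p₋₁=1, p₋₂=0, q₋₁=0, q₋₂=1):
  k=0: a=4, p=4, q=1
  k=1: a=3, p=13, q=3
  k=2: a=2, p=30, q=7
  k=3: a=2, p=73, q=17

73/17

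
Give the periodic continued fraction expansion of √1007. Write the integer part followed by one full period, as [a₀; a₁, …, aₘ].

[31; 1, 2, 1, 2, 1, 62]

a₀ = ⌊√1007⌋ = 31.
With m₀=0, d₀=1 and mₖ₊₁ = dₖaₖ − mₖ, dₖ₊₁ = (n − mₖ₊₁²)/dₖ, aₖ₊₁ = ⌊(a₀+mₖ₊₁)/dₖ₊₁⌋:
  k=1: m=31, d=46, a=1
  k=2: m=15, d=17, a=2
  k=3: m=19, d=38, a=1
  k=4: m=19, d=17, a=2
  k=5: m=15, d=46, a=1
  k=6: m=31, d=1, a=62
d=1 and a=2a₀=62 at k=6, so the next step gives (m, d) = (31, 46) again — its k=1 value — and the period has length 6.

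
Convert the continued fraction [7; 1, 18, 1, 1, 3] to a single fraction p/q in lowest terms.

1089/137

Using pₖ = aₖpₖ₋₁ + pₖ₋₂ and qₖ = aₖqₖ₋₁ + qₖ₋₂:
  k=0: a=7, p=7, q=1
  k=1: a=1, p=8, q=1
  k=2: a=18, p=151, q=19
  k=3: a=1, p=159, q=20
  k=4: a=1, p=310, q=39
  k=5: a=3, p=1089, q=137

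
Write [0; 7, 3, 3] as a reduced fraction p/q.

10/73

Fold from the inside: start with 3/1.
  3 + 1/3 = 10/3
  7 + 3/10 = 73/10
  0 + 10/73 = 10/73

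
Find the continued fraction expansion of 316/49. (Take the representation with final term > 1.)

[6; 2, 4, 2, 2]

316 = 6·49 + 22
49 = 2·22 + 5
22 = 4·5 + 2
5 = 2·2 + 1
2 = 2·1 + 0  (stop)
So 316/49 = [6; 2, 4, 2, 2].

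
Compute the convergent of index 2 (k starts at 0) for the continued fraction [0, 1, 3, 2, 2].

3/4

Using pₖ = aₖpₖ₋₁ + pₖ₋₂, qₖ = aₖqₖ₋₁ + qₖ₋₂ (with p₋₁=1, p₋₂=0, q₋₁=0, q₋₂=1):
  k=0: a=0, p=0, q=1
  k=1: a=1, p=1, q=1
  k=2: a=3, p=3, q=4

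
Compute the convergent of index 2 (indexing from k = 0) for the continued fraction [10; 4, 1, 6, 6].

51/5

Using pₖ = aₖpₖ₋₁ + pₖ₋₂, qₖ = aₖqₖ₋₁ + qₖ₋₂ (with p₋₁=1, p₋₂=0, q₋₁=0, q₋₂=1):
  k=0: a=10, p=10, q=1
  k=1: a=4, p=41, q=4
  k=2: a=1, p=51, q=5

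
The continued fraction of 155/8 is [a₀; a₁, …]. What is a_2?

1

155 = 19·8 + 3   →  a_0 = 19
8 = 2·3 + 2   →  a_1 = 2
3 = 1·2 + 1   →  a_2 = 1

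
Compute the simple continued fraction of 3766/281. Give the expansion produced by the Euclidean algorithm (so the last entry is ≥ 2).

3766 = 13·281 + 113
281 = 2·113 + 55
113 = 2·55 + 3
55 = 18·3 + 1
3 = 3·1 + 0  (stop)
So 3766/281 = [13; 2, 2, 18, 3].

[13; 2, 2, 18, 3]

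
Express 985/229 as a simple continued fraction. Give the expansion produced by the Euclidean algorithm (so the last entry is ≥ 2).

985 = 4×229 + 69
229 = 3×69 + 22
69 = 3×22 + 3
22 = 7×3 + 1
3 = 3×1 + 0  (stop)
So 985/229 = [4; 3, 3, 7, 3].

[4; 3, 3, 7, 3]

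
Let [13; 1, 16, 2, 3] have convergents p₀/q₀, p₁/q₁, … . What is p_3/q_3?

488/35

Using pₖ = aₖpₖ₋₁ + pₖ₋₂, qₖ = aₖqₖ₋₁ + qₖ₋₂ (with p₋₁=1, p₋₂=0, q₋₁=0, q₋₂=1):
  k=0: a=13, p=13, q=1
  k=1: a=1, p=14, q=1
  k=2: a=16, p=237, q=17
  k=3: a=2, p=488, q=35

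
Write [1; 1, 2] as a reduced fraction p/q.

Using pₖ = aₖpₖ₋₁ + pₖ₋₂ and qₖ = aₖqₖ₋₁ + qₖ₋₂:
  k=0: a=1, p=1, q=1
  k=1: a=1, p=2, q=1
  k=2: a=2, p=5, q=3

5/3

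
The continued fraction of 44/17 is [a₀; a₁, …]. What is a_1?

44 = 2·17 + 10   →  a_0 = 2
17 = 1·10 + 7   →  a_1 = 1

1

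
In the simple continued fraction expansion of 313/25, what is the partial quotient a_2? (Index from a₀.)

313 = 12·25 + 13   →  a_0 = 12
25 = 1·13 + 12   →  a_1 = 1
13 = 1·12 + 1   →  a_2 = 1

1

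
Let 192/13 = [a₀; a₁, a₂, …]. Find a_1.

192 = 14·13 + 10   →  a_0 = 14
13 = 1·10 + 3   →  a_1 = 1

1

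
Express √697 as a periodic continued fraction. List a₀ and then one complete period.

a₀ = ⌊√697⌋ = 26.
With m₀=0, d₀=1 and mₖ₊₁ = dₖaₖ − mₖ, dₖ₊₁ = (n − mₖ₊₁²)/dₖ, aₖ₊₁ = ⌊(a₀+mₖ₊₁)/dₖ₊₁⌋:
  k=1: m=26, d=21, a=2
  k=2: m=16, d=21, a=2
  k=3: m=26, d=1, a=52
d=1 and a=2a₀=52 at k=3, so the next step gives (m, d) = (26, 21) again — its k=1 value — and the period has length 3.

[26; 2, 2, 52]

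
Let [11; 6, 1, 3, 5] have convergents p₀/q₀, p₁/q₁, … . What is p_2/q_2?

78/7

Using pₖ = aₖpₖ₋₁ + pₖ₋₂, qₖ = aₖqₖ₋₁ + qₖ₋₂ (with p₋₁=1, p₋₂=0, q₋₁=0, q₋₂=1):
  k=0: a=11, p=11, q=1
  k=1: a=6, p=67, q=6
  k=2: a=1, p=78, q=7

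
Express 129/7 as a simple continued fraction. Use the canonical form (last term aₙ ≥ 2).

[18; 2, 3]

129 = 18×7 + 3
7 = 2×3 + 1
3 = 3×1 + 0  (stop)
So 129/7 = [18; 2, 3].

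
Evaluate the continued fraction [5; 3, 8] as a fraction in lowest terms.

133/25

Using pₖ = aₖpₖ₋₁ + pₖ₋₂ and qₖ = aₖqₖ₋₁ + qₖ₋₂:
  k=0: a=5, p=5, q=1
  k=1: a=3, p=16, q=3
  k=2: a=8, p=133, q=25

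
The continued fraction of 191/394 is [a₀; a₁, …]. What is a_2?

191 = 0·394 + 191   →  a_0 = 0
394 = 2·191 + 12   →  a_1 = 2
191 = 15·12 + 11   →  a_2 = 15

15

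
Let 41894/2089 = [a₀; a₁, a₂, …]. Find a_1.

18

41894 = 20·2089 + 114   →  a_0 = 20
2089 = 18·114 + 37   →  a_1 = 18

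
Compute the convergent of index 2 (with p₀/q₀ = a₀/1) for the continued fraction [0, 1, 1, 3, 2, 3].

1/2

Using pₖ = aₖpₖ₋₁ + pₖ₋₂, qₖ = aₖqₖ₋₁ + qₖ₋₂ (with p₋₁=1, p₋₂=0, q₋₁=0, q₋₂=1):
  k=0: a=0, p=0, q=1
  k=1: a=1, p=1, q=1
  k=2: a=1, p=1, q=2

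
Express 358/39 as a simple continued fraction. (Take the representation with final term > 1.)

358 = 9*39 + 7
39 = 5*7 + 4
7 = 1*4 + 3
4 = 1*3 + 1
3 = 3*1 + 0  (stop)
So 358/39 = [9; 5, 1, 1, 3].

[9; 5, 1, 1, 3]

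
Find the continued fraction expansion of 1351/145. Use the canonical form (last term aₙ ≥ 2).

1351 = 9·145 + 46
145 = 3·46 + 7
46 = 6·7 + 4
7 = 1·4 + 3
4 = 1·3 + 1
3 = 3·1 + 0  (stop)
So 1351/145 = [9; 3, 6, 1, 1, 3].

[9; 3, 6, 1, 1, 3]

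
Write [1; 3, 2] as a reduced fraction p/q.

Fold from the inside: start with 2/1.
  3 + 1/2 = 7/2
  1 + 2/7 = 9/7

9/7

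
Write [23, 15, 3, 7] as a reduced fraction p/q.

Fold from the inside: start with 7/1.
  3 + 1/7 = 22/7
  15 + 7/22 = 337/22
  23 + 22/337 = 7773/337

7773/337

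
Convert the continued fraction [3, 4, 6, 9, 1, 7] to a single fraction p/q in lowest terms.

Using pₖ = aₖpₖ₋₁ + pₖ₋₂ and qₖ = aₖqₖ₋₁ + qₖ₋₂:
  k=0: a=3, p=3, q=1
  k=1: a=4, p=13, q=4
  k=2: a=6, p=81, q=25
  k=3: a=9, p=742, q=229
  k=4: a=1, p=823, q=254
  k=5: a=7, p=6503, q=2007

6503/2007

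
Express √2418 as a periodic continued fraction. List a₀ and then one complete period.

[49; 5, 1, 3, 2, 3, 1, 5, 98]

a₀ = ⌊√2418⌋ = 49.
With m₀=0, d₀=1 and mₖ₊₁ = dₖaₖ − mₖ, dₖ₊₁ = (n − mₖ₊₁²)/dₖ, aₖ₊₁ = ⌊(a₀+mₖ₊₁)/dₖ₊₁⌋:
  k=1: m=49, d=17, a=5
  k=2: m=36, d=66, a=1
  k=3: m=30, d=23, a=3
  k=4: m=39, d=39, a=2
  k=5: m=39, d=23, a=3
  k=6: m=30, d=66, a=1
  k=7: m=36, d=17, a=5
  k=8: m=49, d=1, a=98
d=1 and a=2a₀=98 at k=8, so the next step gives (m, d) = (49, 17) again — its k=1 value — and the period has length 8.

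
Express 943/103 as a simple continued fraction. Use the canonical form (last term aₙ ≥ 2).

[9; 6, 2, 3, 2]

943 = 9×103 + 16
103 = 6×16 + 7
16 = 2×7 + 2
7 = 3×2 + 1
2 = 2×1 + 0  (stop)
So 943/103 = [9; 6, 2, 3, 2].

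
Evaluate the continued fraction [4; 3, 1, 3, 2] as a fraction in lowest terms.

145/34

Using pₖ = aₖpₖ₋₁ + pₖ₋₂ and qₖ = aₖqₖ₋₁ + qₖ₋₂:
  k=0: a=4, p=4, q=1
  k=1: a=3, p=13, q=3
  k=2: a=1, p=17, q=4
  k=3: a=3, p=64, q=15
  k=4: a=2, p=145, q=34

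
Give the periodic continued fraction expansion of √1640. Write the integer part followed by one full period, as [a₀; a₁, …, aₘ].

a₀ = ⌊√1640⌋ = 40.
With m₀=0, d₀=1 and mₖ₊₁ = dₖaₖ − mₖ, dₖ₊₁ = (n − mₖ₊₁²)/dₖ, aₖ₊₁ = ⌊(a₀+mₖ₊₁)/dₖ₊₁⌋:
  k=1: m=40, d=40, a=2
  k=2: m=40, d=1, a=80
d=1 and a=2a₀=80 at k=2, so the next step gives (m, d) = (40, 40) again — its k=1 value — and the period has length 2.

[40; 2, 80]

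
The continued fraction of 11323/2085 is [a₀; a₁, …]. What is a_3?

9

11323 = 5·2085 + 898   →  a_0 = 5
2085 = 2·898 + 289   →  a_1 = 2
898 = 3·289 + 31   →  a_2 = 3
289 = 9·31 + 10   →  a_3 = 9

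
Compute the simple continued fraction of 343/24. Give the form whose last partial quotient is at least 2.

[14; 3, 2, 3]

343 = 14·24 + 7
24 = 3·7 + 3
7 = 2·3 + 1
3 = 3·1 + 0  (stop)
So 343/24 = [14; 3, 2, 3].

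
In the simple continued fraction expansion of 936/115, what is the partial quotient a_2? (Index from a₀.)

5

936 = 8·115 + 16   →  a_0 = 8
115 = 7·16 + 3   →  a_1 = 7
16 = 5·3 + 1   →  a_2 = 5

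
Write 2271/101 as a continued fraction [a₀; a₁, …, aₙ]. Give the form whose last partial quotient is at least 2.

2271 = 22·101 + 49
101 = 2·49 + 3
49 = 16·3 + 1
3 = 3·1 + 0  (stop)
So 2271/101 = [22; 2, 16, 3].

[22; 2, 16, 3]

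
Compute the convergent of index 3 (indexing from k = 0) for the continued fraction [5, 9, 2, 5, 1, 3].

531/104

Using pₖ = aₖpₖ₋₁ + pₖ₋₂, qₖ = aₖqₖ₋₁ + qₖ₋₂ (with p₋₁=1, p₋₂=0, q₋₁=0, q₋₂=1):
  k=0: a=5, p=5, q=1
  k=1: a=9, p=46, q=9
  k=2: a=2, p=97, q=19
  k=3: a=5, p=531, q=104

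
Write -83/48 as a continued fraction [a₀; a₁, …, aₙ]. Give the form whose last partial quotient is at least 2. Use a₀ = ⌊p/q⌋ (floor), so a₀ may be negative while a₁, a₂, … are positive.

[-2; 3, 1, 2, 4]

-83 = -2×48 + 13
48 = 3×13 + 9
13 = 1×9 + 4
9 = 2×4 + 1
4 = 4×1 + 0  (stop)
So -83/48 = [-2; 3, 1, 2, 4].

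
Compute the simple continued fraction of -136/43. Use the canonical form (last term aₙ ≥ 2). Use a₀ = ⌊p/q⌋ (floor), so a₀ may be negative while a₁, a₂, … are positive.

[-4; 1, 5, 7]

-136 = -4*43 + 36
43 = 1*36 + 7
36 = 5*7 + 1
7 = 7*1 + 0  (stop)
So -136/43 = [-4; 1, 5, 7].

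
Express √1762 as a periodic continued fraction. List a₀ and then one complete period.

a₀ = ⌊√1762⌋ = 41.
With m₀=0, d₀=1 and mₖ₊₁ = dₖaₖ − mₖ, dₖ₊₁ = (n − mₖ₊₁²)/dₖ, aₖ₊₁ = ⌊(a₀+mₖ₊₁)/dₖ₊₁⌋:
  k=1: m=41, d=81, a=1
  k=2: m=40, d=2, a=40
  k=3: m=40, d=81, a=1
  k=4: m=41, d=1, a=82
d=1 and a=2a₀=82 at k=4, so the next step gives (m, d) = (41, 81) again — its k=1 value — and the period has length 4.

[41; 1, 40, 1, 82]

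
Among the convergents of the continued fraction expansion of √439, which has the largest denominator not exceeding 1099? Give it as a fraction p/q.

√439 = [20; 1, 19, 1, 40, …] (period length 4).
Convergents:
  p_0/q_0 = 20/1
  p_1/q_1 = 21/1
  p_2/q_2 = 419/20
  p_3/q_3 = 440/21
  p_4/q_4 = 18019/860
  p_5/q_5 = 18459/881
  p_6/q_6 = 368740/17599
q_5 = 881 ≤ 1099 < 17599 = q_6, so the answer is 18459/881.

18459/881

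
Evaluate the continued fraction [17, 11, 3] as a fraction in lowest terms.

Fold from the inside: start with 3/1.
  11 + 1/3 = 34/3
  17 + 3/34 = 581/34

581/34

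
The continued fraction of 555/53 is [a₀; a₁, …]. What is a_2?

555 = 10·53 + 25   →  a_0 = 10
53 = 2·25 + 3   →  a_1 = 2
25 = 8·3 + 1   →  a_2 = 8

8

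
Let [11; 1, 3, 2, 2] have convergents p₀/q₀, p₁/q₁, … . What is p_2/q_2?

Using pₖ = aₖpₖ₋₁ + pₖ₋₂, qₖ = aₖqₖ₋₁ + qₖ₋₂ (with p₋₁=1, p₋₂=0, q₋₁=0, q₋₂=1):
  k=0: a=11, p=11, q=1
  k=1: a=1, p=12, q=1
  k=2: a=3, p=47, q=4

47/4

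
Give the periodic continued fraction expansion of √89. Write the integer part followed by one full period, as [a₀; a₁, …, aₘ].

a₀ = ⌊√89⌋ = 9.
With m₀=0, d₀=1 and mₖ₊₁ = dₖaₖ − mₖ, dₖ₊₁ = (n − mₖ₊₁²)/dₖ, aₖ₊₁ = ⌊(a₀+mₖ₊₁)/dₖ₊₁⌋:
  k=1: m=9, d=8, a=2
  k=2: m=7, d=5, a=3
  k=3: m=8, d=5, a=3
  k=4: m=7, d=8, a=2
  k=5: m=9, d=1, a=18
d=1 and a=2a₀=18 at k=5, so the next step gives (m, d) = (9, 8) again — its k=1 value — and the period has length 5.

[9; 2, 3, 3, 2, 18]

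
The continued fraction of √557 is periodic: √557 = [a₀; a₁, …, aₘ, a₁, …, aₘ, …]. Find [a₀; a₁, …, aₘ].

a₀ = ⌊√557⌋ = 23.
With m₀=0, d₀=1 and mₖ₊₁ = dₖaₖ − mₖ, dₖ₊₁ = (n − mₖ₊₁²)/dₖ, aₖ₊₁ = ⌊(a₀+mₖ₊₁)/dₖ₊₁⌋:
  k=1: m=23, d=28, a=1
  k=2: m=5, d=19, a=1
  k=3: m=14, d=19, a=1
  k=4: m=5, d=28, a=1
  k=5: m=23, d=1, a=46
d=1 and a=2a₀=46 at k=5, so the next step gives (m, d) = (23, 28) again — its k=1 value — and the period has length 5.

[23; 1, 1, 1, 1, 46]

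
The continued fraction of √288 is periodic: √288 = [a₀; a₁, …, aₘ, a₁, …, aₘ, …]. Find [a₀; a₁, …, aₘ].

[16; 1, 32]

a₀ = ⌊√288⌋ = 16.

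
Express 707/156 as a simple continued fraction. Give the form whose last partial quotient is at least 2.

707 = 4*156 + 83
156 = 1*83 + 73
83 = 1*73 + 10
73 = 7*10 + 3
10 = 3*3 + 1
3 = 3*1 + 0  (stop)
So 707/156 = [4; 1, 1, 7, 3, 3].

[4; 1, 1, 7, 3, 3]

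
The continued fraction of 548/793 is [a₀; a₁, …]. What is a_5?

2

548 = 0·793 + 548   →  a_0 = 0
793 = 1·548 + 245   →  a_1 = 1
548 = 2·245 + 58   →  a_2 = 2
245 = 4·58 + 13   →  a_3 = 4
58 = 4·13 + 6   →  a_4 = 4
13 = 2·6 + 1   →  a_5 = 2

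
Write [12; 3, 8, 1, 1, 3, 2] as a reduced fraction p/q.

5261/427

Using pₖ = aₖpₖ₋₁ + pₖ₋₂ and qₖ = aₖqₖ₋₁ + qₖ₋₂:
  k=0: a=12, p=12, q=1
  k=1: a=3, p=37, q=3
  k=2: a=8, p=308, q=25
  k=3: a=1, p=345, q=28
  k=4: a=1, p=653, q=53
  k=5: a=3, p=2304, q=187
  k=6: a=2, p=5261, q=427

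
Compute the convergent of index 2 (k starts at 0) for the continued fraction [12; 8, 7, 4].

691/57

Using pₖ = aₖpₖ₋₁ + pₖ₋₂, qₖ = aₖqₖ₋₁ + qₖ₋₂ (with p₋₁=1, p₋₂=0, q₋₁=0, q₋₂=1):
  k=0: a=12, p=12, q=1
  k=1: a=8, p=97, q=8
  k=2: a=7, p=691, q=57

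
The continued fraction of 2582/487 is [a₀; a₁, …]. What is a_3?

2582 = 5·487 + 147   →  a_0 = 5
487 = 3·147 + 46   →  a_1 = 3
147 = 3·46 + 9   →  a_2 = 3
46 = 5·9 + 1   →  a_3 = 5

5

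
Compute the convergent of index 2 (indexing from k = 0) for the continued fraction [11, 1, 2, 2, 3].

35/3

Using pₖ = aₖpₖ₋₁ + pₖ₋₂, qₖ = aₖqₖ₋₁ + qₖ₋₂ (with p₋₁=1, p₋₂=0, q₋₁=0, q₋₂=1):
  k=0: a=11, p=11, q=1
  k=1: a=1, p=12, q=1
  k=2: a=2, p=35, q=3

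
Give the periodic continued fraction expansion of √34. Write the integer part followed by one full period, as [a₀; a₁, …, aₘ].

[5; 1, 4, 1, 10]

a₀ = ⌊√34⌋ = 5.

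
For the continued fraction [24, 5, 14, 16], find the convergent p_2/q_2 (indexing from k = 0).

1718/71

Using pₖ = aₖpₖ₋₁ + pₖ₋₂, qₖ = aₖqₖ₋₁ + qₖ₋₂ (with p₋₁=1, p₋₂=0, q₋₁=0, q₋₂=1):
  k=0: a=24, p=24, q=1
  k=1: a=5, p=121, q=5
  k=2: a=14, p=1718, q=71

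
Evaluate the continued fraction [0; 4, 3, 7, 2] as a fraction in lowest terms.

47/203

Using pₖ = aₖpₖ₋₁ + pₖ₋₂ and qₖ = aₖqₖ₋₁ + qₖ₋₂:
  k=0: a=0, p=0, q=1
  k=1: a=4, p=1, q=4
  k=2: a=3, p=3, q=13
  k=3: a=7, p=22, q=95
  k=4: a=2, p=47, q=203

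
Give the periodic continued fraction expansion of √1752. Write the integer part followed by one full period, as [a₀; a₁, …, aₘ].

a₀ = ⌊√1752⌋ = 41.
With m₀=0, d₀=1 and mₖ₊₁ = dₖaₖ − mₖ, dₖ₊₁ = (n − mₖ₊₁²)/dₖ, aₖ₊₁ = ⌊(a₀+mₖ₊₁)/dₖ₊₁⌋:
  k=1: m=41, d=71, a=1
  k=2: m=30, d=12, a=5
  k=3: m=30, d=71, a=1
  k=4: m=41, d=1, a=82
d=1 and a=2a₀=82 at k=4, so the next step gives (m, d) = (41, 71) again — its k=1 value — and the period has length 4.

[41; 1, 5, 1, 82]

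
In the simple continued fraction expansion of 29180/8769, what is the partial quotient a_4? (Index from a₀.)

1

29180 = 3·8769 + 2873   →  a_0 = 3
8769 = 3·2873 + 150   →  a_1 = 3
2873 = 19·150 + 23   →  a_2 = 19
150 = 6·23 + 12   →  a_3 = 6
23 = 1·12 + 11   →  a_4 = 1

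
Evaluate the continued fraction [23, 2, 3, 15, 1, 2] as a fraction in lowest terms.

7849/335

Fold from the inside: start with 2/1.
  1 + 1/2 = 3/2
  15 + 2/3 = 47/3
  3 + 3/47 = 144/47
  2 + 47/144 = 335/144
  23 + 144/335 = 7849/335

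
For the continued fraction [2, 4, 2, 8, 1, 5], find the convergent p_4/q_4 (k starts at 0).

189/85

Using pₖ = aₖpₖ₋₁ + pₖ₋₂, qₖ = aₖqₖ₋₁ + qₖ₋₂ (with p₋₁=1, p₋₂=0, q₋₁=0, q₋₂=1):
  k=0: a=2, p=2, q=1
  k=1: a=4, p=9, q=4
  k=2: a=2, p=20, q=9
  k=3: a=8, p=169, q=76
  k=4: a=1, p=189, q=85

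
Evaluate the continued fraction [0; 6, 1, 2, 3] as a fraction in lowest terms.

Fold from the inside: start with 3/1.
  2 + 1/3 = 7/3
  1 + 3/7 = 10/7
  6 + 7/10 = 67/10
  0 + 10/67 = 10/67

10/67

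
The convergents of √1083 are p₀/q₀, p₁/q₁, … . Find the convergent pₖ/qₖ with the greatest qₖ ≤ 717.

23497/714

√1083 = [32; 1, 9, 1, 64, …] (period length 4).
Convergents:
  p_0/q_0 = 32/1
  p_1/q_1 = 33/1
  p_2/q_2 = 329/10
  p_3/q_3 = 362/11
  p_4/q_4 = 23497/714
  p_5/q_5 = 23859/725
q_4 = 714 ≤ 717 < 725 = q_5, so the answer is 23497/714.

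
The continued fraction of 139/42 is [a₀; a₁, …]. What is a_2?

4

139 = 3·42 + 13   →  a_0 = 3
42 = 3·13 + 3   →  a_1 = 3
13 = 4·3 + 1   →  a_2 = 4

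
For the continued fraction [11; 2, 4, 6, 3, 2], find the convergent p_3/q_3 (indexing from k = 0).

641/56

Using pₖ = aₖpₖ₋₁ + pₖ₋₂, qₖ = aₖqₖ₋₁ + qₖ₋₂ (with p₋₁=1, p₋₂=0, q₋₁=0, q₋₂=1):
  k=0: a=11, p=11, q=1
  k=1: a=2, p=23, q=2
  k=2: a=4, p=103, q=9
  k=3: a=6, p=641, q=56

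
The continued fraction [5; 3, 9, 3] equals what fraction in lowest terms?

463/87

Fold from the inside: start with 3/1.
  9 + 1/3 = 28/3
  3 + 3/28 = 87/28
  5 + 28/87 = 463/87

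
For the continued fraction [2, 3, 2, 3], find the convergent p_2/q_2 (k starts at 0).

Using pₖ = aₖpₖ₋₁ + pₖ₋₂, qₖ = aₖqₖ₋₁ + qₖ₋₂ (with p₋₁=1, p₋₂=0, q₋₁=0, q₋₂=1):
  k=0: a=2, p=2, q=1
  k=1: a=3, p=7, q=3
  k=2: a=2, p=16, q=7

16/7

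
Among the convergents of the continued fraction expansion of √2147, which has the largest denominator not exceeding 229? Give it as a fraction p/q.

√2147 = [46; 2, 1, 45, 1, 2, 92, …] (period length 6).
Convergents:
  p_0/q_0 = 46/1
  p_1/q_1 = 93/2
  p_2/q_2 = 139/3
  p_3/q_3 = 6348/137
  p_4/q_4 = 6487/140
  p_5/q_5 = 19322/417
q_4 = 140 ≤ 229 < 417 = q_5, so the answer is 6487/140.

6487/140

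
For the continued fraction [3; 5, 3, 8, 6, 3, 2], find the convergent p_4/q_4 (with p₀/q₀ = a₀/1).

Using pₖ = aₖpₖ₋₁ + pₖ₋₂, qₖ = aₖqₖ₋₁ + qₖ₋₂ (with p₋₁=1, p₋₂=0, q₋₁=0, q₋₂=1):
  k=0: a=3, p=3, q=1
  k=1: a=5, p=16, q=5
  k=2: a=3, p=51, q=16
  k=3: a=8, p=424, q=133
  k=4: a=6, p=2595, q=814

2595/814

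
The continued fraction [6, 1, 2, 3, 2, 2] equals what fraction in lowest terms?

375/56

Fold from the inside: start with 2/1.
  2 + 1/2 = 5/2
  3 + 2/5 = 17/5
  2 + 5/17 = 39/17
  1 + 17/39 = 56/39
  6 + 39/56 = 375/56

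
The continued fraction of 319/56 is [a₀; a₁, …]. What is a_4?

319 = 5·56 + 39   →  a_0 = 5
56 = 1·39 + 17   →  a_1 = 1
39 = 2·17 + 5   →  a_2 = 2
17 = 3·5 + 2   →  a_3 = 3
5 = 2·2 + 1   →  a_4 = 2

2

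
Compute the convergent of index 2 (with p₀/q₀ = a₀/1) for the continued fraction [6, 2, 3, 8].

Using pₖ = aₖpₖ₋₁ + pₖ₋₂, qₖ = aₖqₖ₋₁ + qₖ₋₂ (with p₋₁=1, p₋₂=0, q₋₁=0, q₋₂=1):
  k=0: a=6, p=6, q=1
  k=1: a=2, p=13, q=2
  k=2: a=3, p=45, q=7

45/7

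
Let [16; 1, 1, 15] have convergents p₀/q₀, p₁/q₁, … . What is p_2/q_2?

Using pₖ = aₖpₖ₋₁ + pₖ₋₂, qₖ = aₖqₖ₋₁ + qₖ₋₂ (with p₋₁=1, p₋₂=0, q₋₁=0, q₋₂=1):
  k=0: a=16, p=16, q=1
  k=1: a=1, p=17, q=1
  k=2: a=1, p=33, q=2

33/2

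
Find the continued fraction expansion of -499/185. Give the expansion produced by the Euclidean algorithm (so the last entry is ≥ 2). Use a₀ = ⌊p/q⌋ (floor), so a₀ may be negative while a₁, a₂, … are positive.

-499 = -3*185 + 56
185 = 3*56 + 17
56 = 3*17 + 5
17 = 3*5 + 2
5 = 2*2 + 1
2 = 2*1 + 0  (stop)
So -499/185 = [-3; 3, 3, 3, 2, 2].

[-3; 3, 3, 3, 2, 2]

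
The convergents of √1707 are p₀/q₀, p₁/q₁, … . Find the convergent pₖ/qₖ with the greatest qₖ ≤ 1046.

32309/782

√1707 = [41; 3, 6, 41, 6, 3, 82, …] (period length 6).
Convergents:
  p_0/q_0 = 41/1
  p_1/q_1 = 124/3
  p_2/q_2 = 785/19
  p_3/q_3 = 32309/782
  p_4/q_4 = 194639/4711
q_3 = 782 ≤ 1046 < 4711 = q_4, so the answer is 32309/782.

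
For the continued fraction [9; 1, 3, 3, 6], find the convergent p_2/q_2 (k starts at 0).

39/4

Using pₖ = aₖpₖ₋₁ + pₖ₋₂, qₖ = aₖqₖ₋₁ + qₖ₋₂ (with p₋₁=1, p₋₂=0, q₋₁=0, q₋₂=1):
  k=0: a=9, p=9, q=1
  k=1: a=1, p=10, q=1
  k=2: a=3, p=39, q=4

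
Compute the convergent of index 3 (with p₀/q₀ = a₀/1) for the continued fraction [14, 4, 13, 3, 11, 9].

Using pₖ = aₖpₖ₋₁ + pₖ₋₂, qₖ = aₖqₖ₋₁ + qₖ₋₂ (with p₋₁=1, p₋₂=0, q₋₁=0, q₋₂=1):
  k=0: a=14, p=14, q=1
  k=1: a=4, p=57, q=4
  k=2: a=13, p=755, q=53
  k=3: a=3, p=2322, q=163

2322/163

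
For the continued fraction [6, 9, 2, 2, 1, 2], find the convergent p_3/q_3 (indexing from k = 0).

Using pₖ = aₖpₖ₋₁ + pₖ₋₂, qₖ = aₖqₖ₋₁ + qₖ₋₂ (with p₋₁=1, p₋₂=0, q₋₁=0, q₋₂=1):
  k=0: a=6, p=6, q=1
  k=1: a=9, p=55, q=9
  k=2: a=2, p=116, q=19
  k=3: a=2, p=287, q=47

287/47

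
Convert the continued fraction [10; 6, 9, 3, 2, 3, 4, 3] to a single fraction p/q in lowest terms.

192064/18897

Using pₖ = aₖpₖ₋₁ + pₖ₋₂ and qₖ = aₖqₖ₋₁ + qₖ₋₂:
  k=0: a=10, p=10, q=1
  k=1: a=6, p=61, q=6
  k=2: a=9, p=559, q=55
  k=3: a=3, p=1738, q=171
  k=4: a=2, p=4035, q=397
  k=5: a=3, p=13843, q=1362
  k=6: a=4, p=59407, q=5845
  k=7: a=3, p=192064, q=18897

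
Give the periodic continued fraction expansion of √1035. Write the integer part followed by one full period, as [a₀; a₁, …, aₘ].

a₀ = ⌊√1035⌋ = 32.
With m₀=0, d₀=1 and mₖ₊₁ = dₖaₖ − mₖ, dₖ₊₁ = (n − mₖ₊₁²)/dₖ, aₖ₊₁ = ⌊(a₀+mₖ₊₁)/dₖ₊₁⌋:
  k=1: m=32, d=11, a=5
  k=2: m=23, d=46, a=1
  k=3: m=23, d=11, a=5
  k=4: m=32, d=1, a=64
d=1 and a=2a₀=64 at k=4, so the next step gives (m, d) = (32, 11) again — its k=1 value — and the period has length 4.

[32; 5, 1, 5, 64]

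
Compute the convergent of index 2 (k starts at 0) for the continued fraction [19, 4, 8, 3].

635/33

Using pₖ = aₖpₖ₋₁ + pₖ₋₂, qₖ = aₖqₖ₋₁ + qₖ₋₂ (with p₋₁=1, p₋₂=0, q₋₁=0, q₋₂=1):
  k=0: a=19, p=19, q=1
  k=1: a=4, p=77, q=4
  k=2: a=8, p=635, q=33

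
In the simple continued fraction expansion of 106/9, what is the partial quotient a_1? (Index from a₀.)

1

106 = 11·9 + 7   →  a_0 = 11
9 = 1·7 + 2   →  a_1 = 1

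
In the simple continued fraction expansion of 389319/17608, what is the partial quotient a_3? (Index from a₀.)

17

389319 = 22·17608 + 1943   →  a_0 = 22
17608 = 9·1943 + 121   →  a_1 = 9
1943 = 16·121 + 7   →  a_2 = 16
121 = 17·7 + 2   →  a_3 = 17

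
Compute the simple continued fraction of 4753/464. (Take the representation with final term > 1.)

4753 = 10×464 + 113
464 = 4×113 + 12
113 = 9×12 + 5
12 = 2×5 + 2
5 = 2×2 + 1
2 = 2×1 + 0  (stop)
So 4753/464 = [10; 4, 9, 2, 2, 2].

[10; 4, 9, 2, 2, 2]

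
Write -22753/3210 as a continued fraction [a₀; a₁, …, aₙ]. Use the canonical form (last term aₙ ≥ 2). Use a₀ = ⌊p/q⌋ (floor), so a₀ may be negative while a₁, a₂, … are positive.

[-8; 1, 10, 2, 1, 11, 8]

-22753 = -8*3210 + 2927
3210 = 1*2927 + 283
2927 = 10*283 + 97
283 = 2*97 + 89
97 = 1*89 + 8
89 = 11*8 + 1
8 = 8*1 + 0  (stop)
So -22753/3210 = [-8; 1, 10, 2, 1, 11, 8].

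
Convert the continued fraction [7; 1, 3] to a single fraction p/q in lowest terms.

Using pₖ = aₖpₖ₋₁ + pₖ₋₂ and qₖ = aₖqₖ₋₁ + qₖ₋₂:
  k=0: a=7, p=7, q=1
  k=1: a=1, p=8, q=1
  k=2: a=3, p=31, q=4

31/4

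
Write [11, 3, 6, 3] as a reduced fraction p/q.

Using pₖ = aₖpₖ₋₁ + pₖ₋₂ and qₖ = aₖqₖ₋₁ + qₖ₋₂:
  k=0: a=11, p=11, q=1
  k=1: a=3, p=34, q=3
  k=2: a=6, p=215, q=19
  k=3: a=3, p=679, q=60

679/60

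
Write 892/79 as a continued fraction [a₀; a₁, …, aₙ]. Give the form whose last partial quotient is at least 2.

892 = 11×79 + 23
79 = 3×23 + 10
23 = 2×10 + 3
10 = 3×3 + 1
3 = 3×1 + 0  (stop)
So 892/79 = [11; 3, 2, 3, 3].

[11; 3, 2, 3, 3]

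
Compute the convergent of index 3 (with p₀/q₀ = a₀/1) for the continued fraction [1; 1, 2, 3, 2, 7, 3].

17/10

Using pₖ = aₖpₖ₋₁ + pₖ₋₂, qₖ = aₖqₖ₋₁ + qₖ₋₂ (with p₋₁=1, p₋₂=0, q₋₁=0, q₋₂=1):
  k=0: a=1, p=1, q=1
  k=1: a=1, p=2, q=1
  k=2: a=2, p=5, q=3
  k=3: a=3, p=17, q=10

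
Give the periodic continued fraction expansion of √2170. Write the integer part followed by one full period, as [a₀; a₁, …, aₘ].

[46; 1, 1, 2, 1, 1, 92]

a₀ = ⌊√2170⌋ = 46.
With m₀=0, d₀=1 and mₖ₊₁ = dₖaₖ − mₖ, dₖ₊₁ = (n − mₖ₊₁²)/dₖ, aₖ₊₁ = ⌊(a₀+mₖ₊₁)/dₖ₊₁⌋:
  k=1: m=46, d=54, a=1
  k=2: m=8, d=39, a=1
  k=3: m=31, d=31, a=2
  k=4: m=31, d=39, a=1
  k=5: m=8, d=54, a=1
  k=6: m=46, d=1, a=92
d=1 and a=2a₀=92 at k=6, so the next step gives (m, d) = (46, 54) again — its k=1 value — and the period has length 6.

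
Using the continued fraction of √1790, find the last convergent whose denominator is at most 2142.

60501/1430

√1790 = [42; 3, 4, 8, 4, 3, 84, …] (period length 6).
Convergents:
  p_0/q_0 = 42/1
  p_1/q_1 = 127/3
  p_2/q_2 = 550/13
  p_3/q_3 = 4527/107
  p_4/q_4 = 18658/441
  p_5/q_5 = 60501/1430
  p_6/q_6 = 5100742/120561
q_5 = 1430 ≤ 2142 < 120561 = q_6, so the answer is 60501/1430.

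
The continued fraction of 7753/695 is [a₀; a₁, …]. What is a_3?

3

7753 = 11·695 + 108   →  a_0 = 11
695 = 6·108 + 47   →  a_1 = 6
108 = 2·47 + 14   →  a_2 = 2
47 = 3·14 + 5   →  a_3 = 3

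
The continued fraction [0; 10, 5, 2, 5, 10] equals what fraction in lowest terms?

611/6222

Fold from the inside: start with 10/1.
  5 + 1/10 = 51/10
  2 + 10/51 = 112/51
  5 + 51/112 = 611/112
  10 + 112/611 = 6222/611
  0 + 611/6222 = 611/6222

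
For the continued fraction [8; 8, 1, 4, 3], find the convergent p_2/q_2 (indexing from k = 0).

Using pₖ = aₖpₖ₋₁ + pₖ₋₂, qₖ = aₖqₖ₋₁ + qₖ₋₂ (with p₋₁=1, p₋₂=0, q₋₁=0, q₋₂=1):
  k=0: a=8, p=8, q=1
  k=1: a=8, p=65, q=8
  k=2: a=1, p=73, q=9

73/9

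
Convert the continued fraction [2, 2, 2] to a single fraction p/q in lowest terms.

12/5

Using pₖ = aₖpₖ₋₁ + pₖ₋₂ and qₖ = aₖqₖ₋₁ + qₖ₋₂:
  k=0: a=2, p=2, q=1
  k=1: a=2, p=5, q=2
  k=2: a=2, p=12, q=5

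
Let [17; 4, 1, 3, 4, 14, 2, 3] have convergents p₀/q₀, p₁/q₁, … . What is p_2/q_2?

86/5

Using pₖ = aₖpₖ₋₁ + pₖ₋₂, qₖ = aₖqₖ₋₁ + qₖ₋₂ (with p₋₁=1, p₋₂=0, q₋₁=0, q₋₂=1):
  k=0: a=17, p=17, q=1
  k=1: a=4, p=69, q=4
  k=2: a=1, p=86, q=5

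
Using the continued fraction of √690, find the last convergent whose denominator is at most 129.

√690 = [26; 3, 1, 2, 1, 3, 52, …] (period length 6).
Convergents:
  p_0/q_0 = 26/1
  p_1/q_1 = 79/3
  p_2/q_2 = 105/4
  p_3/q_3 = 289/11
  p_4/q_4 = 394/15
  p_5/q_5 = 1471/56
  p_6/q_6 = 76886/2927
q_5 = 56 ≤ 129 < 2927 = q_6, so the answer is 1471/56.

1471/56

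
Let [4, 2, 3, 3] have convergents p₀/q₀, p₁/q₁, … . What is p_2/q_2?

Using pₖ = aₖpₖ₋₁ + pₖ₋₂, qₖ = aₖqₖ₋₁ + qₖ₋₂ (with p₋₁=1, p₋₂=0, q₋₁=0, q₋₂=1):
  k=0: a=4, p=4, q=1
  k=1: a=2, p=9, q=2
  k=2: a=3, p=31, q=7

31/7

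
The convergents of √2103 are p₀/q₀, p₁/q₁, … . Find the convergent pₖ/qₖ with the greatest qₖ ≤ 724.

29487/643

√2103 = [45; 1, 6, 15, 6, 1, 90, …] (period length 6).
Convergents:
  p_0/q_0 = 45/1
  p_1/q_1 = 46/1
  p_2/q_2 = 321/7
  p_3/q_3 = 4861/106
  p_4/q_4 = 29487/643
  p_5/q_5 = 34348/749
q_4 = 643 ≤ 724 < 749 = q_5, so the answer is 29487/643.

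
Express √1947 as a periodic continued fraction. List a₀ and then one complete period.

[44; 8, 88]

a₀ = ⌊√1947⌋ = 44.
With m₀=0, d₀=1 and mₖ₊₁ = dₖaₖ − mₖ, dₖ₊₁ = (n − mₖ₊₁²)/dₖ, aₖ₊₁ = ⌊(a₀+mₖ₊₁)/dₖ₊₁⌋:
  k=1: m=44, d=11, a=8
  k=2: m=44, d=1, a=88
d=1 and a=2a₀=88 at k=2, so the next step gives (m, d) = (44, 11) again — its k=1 value — and the period has length 2.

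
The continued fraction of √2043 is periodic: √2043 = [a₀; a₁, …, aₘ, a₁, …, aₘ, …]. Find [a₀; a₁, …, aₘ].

a₀ = ⌊√2043⌋ = 45.
With m₀=0, d₀=1 and mₖ₊₁ = dₖaₖ − mₖ, dₖ₊₁ = (n − mₖ₊₁²)/dₖ, aₖ₊₁ = ⌊(a₀+mₖ₊₁)/dₖ₊₁⌋:
  k=1: m=45, d=18, a=5
  k=2: m=45, d=1, a=90
d=1 and a=2a₀=90 at k=2, so the next step gives (m, d) = (45, 18) again — its k=1 value — and the period has length 2.

[45; 5, 90]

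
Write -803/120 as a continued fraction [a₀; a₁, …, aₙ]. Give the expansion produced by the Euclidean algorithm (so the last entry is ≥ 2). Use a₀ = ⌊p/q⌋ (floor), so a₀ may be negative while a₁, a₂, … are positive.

-803 = -7·120 + 37
120 = 3·37 + 9
37 = 4·9 + 1
9 = 9·1 + 0  (stop)
So -803/120 = [-7; 3, 4, 9].

[-7; 3, 4, 9]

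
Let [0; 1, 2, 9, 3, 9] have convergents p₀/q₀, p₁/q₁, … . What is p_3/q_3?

19/28

Using pₖ = aₖpₖ₋₁ + pₖ₋₂, qₖ = aₖqₖ₋₁ + qₖ₋₂ (with p₋₁=1, p₋₂=0, q₋₁=0, q₋₂=1):
  k=0: a=0, p=0, q=1
  k=1: a=1, p=1, q=1
  k=2: a=2, p=2, q=3
  k=3: a=9, p=19, q=28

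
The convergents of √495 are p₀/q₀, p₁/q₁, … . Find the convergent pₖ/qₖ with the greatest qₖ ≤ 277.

3938/177

√495 = [22; 4, 44, …] (period length 2).
Convergents:
  p_0/q_0 = 22/1
  p_1/q_1 = 89/4
  p_2/q_2 = 3938/177
  p_3/q_3 = 15841/712
q_2 = 177 ≤ 277 < 712 = q_3, so the answer is 3938/177.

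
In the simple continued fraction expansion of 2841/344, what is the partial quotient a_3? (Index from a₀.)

6

2841 = 8·344 + 89   →  a_0 = 8
344 = 3·89 + 77   →  a_1 = 3
89 = 1·77 + 12   →  a_2 = 1
77 = 6·12 + 5   →  a_3 = 6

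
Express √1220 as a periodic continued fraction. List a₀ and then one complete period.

[34; 1, 12, 1, 68]

a₀ = ⌊√1220⌋ = 34.
With m₀=0, d₀=1 and mₖ₊₁ = dₖaₖ − mₖ, dₖ₊₁ = (n − mₖ₊₁²)/dₖ, aₖ₊₁ = ⌊(a₀+mₖ₊₁)/dₖ₊₁⌋:
  k=1: m=34, d=64, a=1
  k=2: m=30, d=5, a=12
  k=3: m=30, d=64, a=1
  k=4: m=34, d=1, a=68
d=1 and a=2a₀=68 at k=4, so the next step gives (m, d) = (34, 64) again — its k=1 value — and the period has length 4.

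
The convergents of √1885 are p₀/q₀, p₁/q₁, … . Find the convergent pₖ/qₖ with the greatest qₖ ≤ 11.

217/5

√1885 = [43; 2, 2, 2, 86, …] (period length 4).
Convergents:
  p_0/q_0 = 43/1
  p_1/q_1 = 87/2
  p_2/q_2 = 217/5
  p_3/q_3 = 521/12
q_2 = 5 ≤ 11 < 12 = q_3, so the answer is 217/5.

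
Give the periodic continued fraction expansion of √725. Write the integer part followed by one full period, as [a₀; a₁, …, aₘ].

a₀ = ⌊√725⌋ = 26.
With m₀=0, d₀=1 and mₖ₊₁ = dₖaₖ − mₖ, dₖ₊₁ = (n − mₖ₊₁²)/dₖ, aₖ₊₁ = ⌊(a₀+mₖ₊₁)/dₖ₊₁⌋:
  k=1: m=26, d=49, a=1
  k=2: m=23, d=4, a=12
  k=3: m=25, d=25, a=2
  k=4: m=25, d=4, a=12
  k=5: m=23, d=49, a=1
  k=6: m=26, d=1, a=52
d=1 and a=2a₀=52 at k=6, so the next step gives (m, d) = (26, 49) again — its k=1 value — and the period has length 6.

[26; 1, 12, 2, 12, 1, 52]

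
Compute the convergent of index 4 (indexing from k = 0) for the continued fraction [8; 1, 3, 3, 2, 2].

263/30

Using pₖ = aₖpₖ₋₁ + pₖ₋₂, qₖ = aₖqₖ₋₁ + qₖ₋₂ (with p₋₁=1, p₋₂=0, q₋₁=0, q₋₂=1):
  k=0: a=8, p=8, q=1
  k=1: a=1, p=9, q=1
  k=2: a=3, p=35, q=4
  k=3: a=3, p=114, q=13
  k=4: a=2, p=263, q=30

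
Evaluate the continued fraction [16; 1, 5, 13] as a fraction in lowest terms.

Using pₖ = aₖpₖ₋₁ + pₖ₋₂ and qₖ = aₖqₖ₋₁ + qₖ₋₂:
  k=0: a=16, p=16, q=1
  k=1: a=1, p=17, q=1
  k=2: a=5, p=101, q=6
  k=3: a=13, p=1330, q=79

1330/79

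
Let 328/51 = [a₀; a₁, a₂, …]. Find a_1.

328 = 6·51 + 22   →  a_0 = 6
51 = 2·22 + 7   →  a_1 = 2

2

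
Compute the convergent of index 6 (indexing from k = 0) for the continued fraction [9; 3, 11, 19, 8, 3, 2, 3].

Using pₖ = aₖpₖ₋₁ + pₖ₋₂, qₖ = aₖqₖ₋₁ + qₖ₋₂ (with p₋₁=1, p₋₂=0, q₋₁=0, q₋₂=1):
  k=0: a=9, p=9, q=1
  k=1: a=3, p=28, q=3
  k=2: a=11, p=317, q=34
  k=3: a=19, p=6051, q=649
  k=4: a=8, p=48725, q=5226
  k=5: a=3, p=152226, q=16327
  k=6: a=2, p=353177, q=37880

353177/37880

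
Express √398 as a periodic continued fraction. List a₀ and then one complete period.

a₀ = ⌊√398⌋ = 19.
With m₀=0, d₀=1 and mₖ₊₁ = dₖaₖ − mₖ, dₖ₊₁ = (n − mₖ₊₁²)/dₖ, aₖ₊₁ = ⌊(a₀+mₖ₊₁)/dₖ₊₁⌋:
  k=1: m=19, d=37, a=1
  k=2: m=18, d=2, a=18
  k=3: m=18, d=37, a=1
  k=4: m=19, d=1, a=38
d=1 and a=2a₀=38 at k=4, so the next step gives (m, d) = (19, 37) again — its k=1 value — and the period has length 4.

[19; 1, 18, 1, 38]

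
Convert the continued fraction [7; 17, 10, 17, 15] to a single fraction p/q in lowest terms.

Fold from the inside: start with 15/1.
  17 + 1/15 = 256/15
  10 + 15/256 = 2575/256
  17 + 256/2575 = 44031/2575
  7 + 2575/44031 = 310792/44031

310792/44031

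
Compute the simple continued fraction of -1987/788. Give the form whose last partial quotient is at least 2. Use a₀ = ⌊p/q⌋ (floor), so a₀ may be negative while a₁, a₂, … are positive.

[-3; 2, 11, 11, 3]

-1987 = -3×788 + 377
788 = 2×377 + 34
377 = 11×34 + 3
34 = 11×3 + 1
3 = 3×1 + 0  (stop)
So -1987/788 = [-3; 2, 11, 11, 3].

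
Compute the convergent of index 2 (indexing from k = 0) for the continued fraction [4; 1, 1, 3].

9/2

Using pₖ = aₖpₖ₋₁ + pₖ₋₂, qₖ = aₖqₖ₋₁ + qₖ₋₂ (with p₋₁=1, p₋₂=0, q₋₁=0, q₋₂=1):
  k=0: a=4, p=4, q=1
  k=1: a=1, p=5, q=1
  k=2: a=1, p=9, q=2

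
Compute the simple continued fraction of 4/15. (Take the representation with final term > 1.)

[0; 3, 1, 3]

4 = 0·15 + 4
15 = 3·4 + 3
4 = 1·3 + 1
3 = 3·1 + 0  (stop)
So 4/15 = [0; 3, 1, 3].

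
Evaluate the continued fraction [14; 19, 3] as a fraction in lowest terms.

Fold from the inside: start with 3/1.
  19 + 1/3 = 58/3
  14 + 3/58 = 815/58

815/58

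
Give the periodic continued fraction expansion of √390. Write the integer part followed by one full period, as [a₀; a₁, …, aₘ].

[19; 1, 2, 1, 38]

a₀ = ⌊√390⌋ = 19.
With m₀=0, d₀=1 and mₖ₊₁ = dₖaₖ − mₖ, dₖ₊₁ = (n − mₖ₊₁²)/dₖ, aₖ₊₁ = ⌊(a₀+mₖ₊₁)/dₖ₊₁⌋:
  k=1: m=19, d=29, a=1
  k=2: m=10, d=10, a=2
  k=3: m=10, d=29, a=1
  k=4: m=19, d=1, a=38
d=1 and a=2a₀=38 at k=4, so the next step gives (m, d) = (19, 29) again — its k=1 value — and the period has length 4.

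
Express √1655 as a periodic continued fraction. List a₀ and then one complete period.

[40; 1, 2, 7, 16, 7, 2, 1, 80]

a₀ = ⌊√1655⌋ = 40.
With m₀=0, d₀=1 and mₖ₊₁ = dₖaₖ − mₖ, dₖ₊₁ = (n − mₖ₊₁²)/dₖ, aₖ₊₁ = ⌊(a₀+mₖ₊₁)/dₖ₊₁⌋:
  k=1: m=40, d=55, a=1
  k=2: m=15, d=26, a=2
  k=3: m=37, d=11, a=7
  k=4: m=40, d=5, a=16
  k=5: m=40, d=11, a=7
  k=6: m=37, d=26, a=2
  k=7: m=15, d=55, a=1
  k=8: m=40, d=1, a=80
d=1 and a=2a₀=80 at k=8, so the next step gives (m, d) = (40, 55) again — its k=1 value — and the period has length 8.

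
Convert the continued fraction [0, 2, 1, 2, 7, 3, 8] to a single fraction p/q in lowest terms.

574/1539

Using pₖ = aₖpₖ₋₁ + pₖ₋₂ and qₖ = aₖqₖ₋₁ + qₖ₋₂:
  k=0: a=0, p=0, q=1
  k=1: a=2, p=1, q=2
  k=2: a=1, p=1, q=3
  k=3: a=2, p=3, q=8
  k=4: a=7, p=22, q=59
  k=5: a=3, p=69, q=185
  k=6: a=8, p=574, q=1539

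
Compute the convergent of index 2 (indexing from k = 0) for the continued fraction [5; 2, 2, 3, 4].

Using pₖ = aₖpₖ₋₁ + pₖ₋₂, qₖ = aₖqₖ₋₁ + qₖ₋₂ (with p₋₁=1, p₋₂=0, q₋₁=0, q₋₂=1):
  k=0: a=5, p=5, q=1
  k=1: a=2, p=11, q=2
  k=2: a=2, p=27, q=5

27/5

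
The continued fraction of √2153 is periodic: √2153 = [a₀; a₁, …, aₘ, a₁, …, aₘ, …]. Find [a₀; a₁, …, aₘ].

a₀ = ⌊√2153⌋ = 46.
With m₀=0, d₀=1 and mₖ₊₁ = dₖaₖ − mₖ, dₖ₊₁ = (n − mₖ₊₁²)/dₖ, aₖ₊₁ = ⌊(a₀+mₖ₊₁)/dₖ₊₁⌋:
  k=1: m=46, d=37, a=2
  k=2: m=28, d=37, a=2
  k=3: m=46, d=1, a=92
d=1 and a=2a₀=92 at k=3, so the next step gives (m, d) = (46, 37) again — its k=1 value — and the period has length 3.

[46; 2, 2, 92]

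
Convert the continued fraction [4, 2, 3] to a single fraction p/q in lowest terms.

Fold from the inside: start with 3/1.
  2 + 1/3 = 7/3
  4 + 3/7 = 31/7

31/7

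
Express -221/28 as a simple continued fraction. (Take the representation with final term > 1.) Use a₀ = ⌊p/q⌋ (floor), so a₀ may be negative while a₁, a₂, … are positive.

-221 = -8*28 + 3
28 = 9*3 + 1
3 = 3*1 + 0  (stop)
So -221/28 = [-8; 9, 3].

[-8; 9, 3]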